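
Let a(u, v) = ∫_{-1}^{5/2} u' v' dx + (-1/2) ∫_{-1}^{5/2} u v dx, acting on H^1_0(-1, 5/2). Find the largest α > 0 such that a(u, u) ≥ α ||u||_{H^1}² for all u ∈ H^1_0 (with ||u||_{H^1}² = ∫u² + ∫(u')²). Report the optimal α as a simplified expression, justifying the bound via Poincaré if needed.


α = (-49 + 8*π^2)/(2*(4*π^2 + 49))

Coercivity of a(·,·) on H^1_0(-1, 5/2) means a(u, u) ≥ α ||u||_{H^1}² for every u ∈ H^1_0.
The interval has length L = 7/2, and Poincaré/coercivity depend only on L. Here a(u, u) = ∫(u')² + (-1/2)·∫u².
Here c = -1/2 < 0 with |c| < (π/L)² = 4*π^2/49, so coercivity still holds. The condition a(u,u) ≥ α||u||_{H^1}² reads (1−α)∫(u')² ≥ (α−c)∫u². Any admissible α is ≤ 1 (rapidly oscillating u have ∫u²/∫(u')² → 0), and α = 1 would force 0 ≥ (1−c)∫u², impossible since c < 1; so 1−α > 0. By the sharp Poincaré inequality on H^1_0 of an interval of length L, ∫(u')² ≥ (π/L)²∫u² with equality for the first sine mode sin(π(x−x₀)/L) (x₀ the left endpoint), so the inequality holds for all u iff (1−α)(π/L)² ≥ α − c, i.e. α ≤ ((π/L)² + c)/((π/L)² + 1) = (1 + c(L/π)²)/(1 + (L/π)²). (Direct route, valid since c ≤ 0: Poincaré gives c∫u² ≥ c(L/π)²∫(u')², so a(u,u) ≥ (1 + c(L/π)²)∫(u')², while ||u||_{H^1}² ≤ (1 + (L/π)²)∫(u')²; dividing yields the same α.) With (π/L)² = 4*π^2/49 and c = -1/2, the largest admissible constant is α = ((π/L)² + c)/((π/L)² + 1).
Simplifying, α = (-49 + 8*π^2)/(2*(4*π^2 + 49)).


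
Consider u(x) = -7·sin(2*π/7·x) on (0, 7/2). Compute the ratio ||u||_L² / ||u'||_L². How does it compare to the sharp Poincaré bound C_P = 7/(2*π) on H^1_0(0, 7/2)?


||u||_L² / ||u'||_L² = 7/(2*π) = C_P.

u(x) = -7·sin(2*π/7·x), so u'(x) = -2*π*cos(2*π*x/7).
Writing u(x) = A·sin(kπx/L) with A = -7 and k = 1, use ∫_0^L sin²(kπx/L) dx = L/2 and ∫_0^L cos²(kπx/L) dx = L/2.
u² = 49·sin²(2*π/7·x) and (u')² = 4*π^2·cos²(2*π/7·x), and each of sin², cos² integrates to L/2 = 7/4 over (0, 7/2).
∫_0^7/2 u² dx = 343/4, so ||u||_L² = 7*sqrt(7)/2.
∫_0^7/2 (u')² dx = 7*π^2, so ||u'||_L² = sqrt(7)*π.
Ratio ||u||_L² / ||u'||_L² = 7/(2*π).
Sharp Poincaré constant on H^1_0(0, 7/2) is C_P = L/π = 7/(2*π), achieved by sin(2*π/7·x).
This is the k = 1 eigenfunction (up to amplitude), so the ratio equals the sharp Poincaré constant exactly.


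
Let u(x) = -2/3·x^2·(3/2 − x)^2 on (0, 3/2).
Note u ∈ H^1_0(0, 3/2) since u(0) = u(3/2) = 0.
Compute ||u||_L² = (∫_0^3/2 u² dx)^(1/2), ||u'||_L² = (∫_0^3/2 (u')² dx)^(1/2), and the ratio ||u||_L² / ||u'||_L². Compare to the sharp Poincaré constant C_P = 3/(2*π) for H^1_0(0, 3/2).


||u||_L² / ||u'||_L² = sqrt(3)/4 < C_P = 3/(2*π).

u(x) = -2/3·x^2·(3/2 − x)^2, so u'(x) = x*(-8*x^2 + 18*x - 9)/3.
u(x) = -2/3·x^2·(3/2 − x)^2 vanishes at x = 0 and x = 3/2, so u ∈ H^1_0(0, 3/2). Differentiate via the product rule and integrate the resulting polynomials term by term.
  ∫_0^3/2 u² dx = ∫_0^3/2 (4*x^8/9 - 8*x^7/3 + 6*x^6 - 6*x^5 + 9*x^4/4) dx. Term by term:
    ∫_0^3/2 4*x^8/9 dx = 243/128;  ∫_0^3/2 -8*x^7/3 dx = -2187/256;  ∫_0^3/2 6*x^6 dx = 6561/448;
    ∫_0^3/2 -6*x^5 dx = -729/64;  ∫_0^3/2 9*x^4/4 dx = 2187/640.
  Sum: 243/128 − 2187/256 + 6561/448 − 729/64 + 2187/640 = 243/8960.
  ∫_0^3/2 (u')² dx = ∫_0^3/2 (64*x^6/9 - 32*x^5 + 52*x^4 - 36*x^3 + 9*x^2) dx. Term by term:
    ∫_0^3/2 64*x^6/9 dx = 243/14;  ∫_0^3/2 -32*x^5 dx = -243/4;  ∫_0^3/2 52*x^4 dx = 3159/40;
    ∫_0^3/2 -36*x^3 dx = -729/16;  ∫_0^3/2 9*x^2 dx = 81/8.
  Sum: 243/14 − 243/4 + 3159/40 − 729/16 + 81/8 = 81/560.
∫_0^3/2 u² dx = 243/8960, so ||u||_L² = 9*sqrt(105)/560.
∫_0^3/2 (u')² dx = 81/560, so ||u'||_L² = 9*sqrt(35)/140.
Ratio ||u||_L² / ||u'||_L² = sqrt(3)/4.
Sharp Poincaré constant on H^1_0(0, 3/2) is C_P = L/π = 3/(2*π), achieved by sin(2*π/3·x).
A polynomial bump cannot attain the sharp Poincaré constant (only the first sine eigenfunction does), so the ratio is strictly less than C_P, consistent with ||u||_L² ≤ C_P ||u'||_L².


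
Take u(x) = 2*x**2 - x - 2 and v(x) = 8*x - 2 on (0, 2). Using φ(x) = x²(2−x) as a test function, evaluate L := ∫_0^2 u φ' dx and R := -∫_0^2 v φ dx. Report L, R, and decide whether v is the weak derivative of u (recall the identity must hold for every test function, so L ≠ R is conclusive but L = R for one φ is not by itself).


LHS = -76/15, RHS = -152/15. No, v is not the weak derivative of u.

u(x) = 2*x**2 - x - 2, classical derivative u'(x) = 4*x - 1.
φ(x) = x²(2−x), so φ'(x) = x*(4 - 3*x).
Note φ(0) = φ(2) = 0, so the boundary term u·φ vanishes.
LHS = ∫_0^2 u(x) φ'(x) dx = ∫_0^2 (-6*x^4 + 11*x^3 + 2*x^2 - 8*x) dx. Term by term:
  ∫_0^2 -6*x^4 dx = -192/5;  ∫_0^2 11*x^3 dx = 44;  ∫_0^2 2*x^2 dx = 16/3;
  ∫_0^2 -8*x dx = -16.
Sum: -192/5 + 44 + 16/3 − 16 = -76/15.
So LHS = -76/15.
∫_0^2 v(x) φ(x) dx = ∫_0^2 (-8*x^4 + 18*x^3 - 4*x^2) dx. Term by term:
  ∫_0^2 -8*x^4 dx = -256/5;  ∫_0^2 18*x^3 dx = 72;  ∫_0^2 -4*x^2 dx = -32/3.
Sum: -256/5 + 72 − 32/3 = 152/15.
So RHS = -∫_0^2 v(x) φ(x) dx = -152/15.
LHS − RHS = 76/15 ≠ 0, so the identity fails.
(For a valid weak derivative the identity must hold for EVERY test function, in particular this one. The failure shows v is NOT the weak derivative of u.)
Correct weak derivative would be u'(x) = 4*x - 1.


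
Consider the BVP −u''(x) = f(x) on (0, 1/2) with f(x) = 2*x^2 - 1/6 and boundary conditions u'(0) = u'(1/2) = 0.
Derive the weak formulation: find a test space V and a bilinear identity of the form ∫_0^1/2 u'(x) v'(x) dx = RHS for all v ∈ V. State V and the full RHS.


V = H^1(0, 1/2) (no boundary constraint on v; u is determined up to an additive constant); weak form: ∫_0^1/2 u'v' dx = ∫_0^1/2 (2*x^2 - 1/6) v dx for all v ∈ V.

Multiply both sides by a test function v and integrate from 0 to 1/2:
  ∫_0^1/2 −u''(x) v(x) dx = ∫_0^1/2 f(x) v(x) dx.
Integrate the LHS by parts once:
  ∫_0^1/2 −u'' v dx = −[u'(x) v(x)]_0^1/2 + ∫_0^1/2 u'(x) v'(x) dx.
Thus ∫_0^1/2 u'(x) v'(x) dx = ∫_0^1/2 f(x) v(x) dx + [u'(x) v(x)]_0^1/2.
Choose V so that boundary terms are either known or forced to vanish.
u has homogeneous Neumann: u'(0) = u'(1/2) = 0. So [u' v]_0^1/2 = 0·v(1/2) − 0·v(0) = 0 for any v; take V = H^1(0, 1/2).
Weak formulation: find u (satisfying any essential BC) such that ∫_0^1/2 u'(x) v'(x) dx = ∫_0^1/2 f v dx for all v ∈ V (homogeneous Neumann, so boundary terms vanish).
Substituting f(x) = 2*x^2 - 1/6, the right-hand side is ∫_0^1/2 (2*x^2 - 1/6) v dx.
Compatibility check (pure Neumann): taking v ≡ 1 ∈ V gives 0 = ∫_0^1/2 f dx + (0) − (0), i.e. ∫_0^1/2 f dx must equal u'(0) − u'(1/2) = 0. Indeed ∫_0^1/2 (2*x^2 - 1/6) dx = 0, so the data are compatible. The solution is then unique only up to an additive constant (fix it e.g. by requiring ∫_0^1/2 u dx = 0).


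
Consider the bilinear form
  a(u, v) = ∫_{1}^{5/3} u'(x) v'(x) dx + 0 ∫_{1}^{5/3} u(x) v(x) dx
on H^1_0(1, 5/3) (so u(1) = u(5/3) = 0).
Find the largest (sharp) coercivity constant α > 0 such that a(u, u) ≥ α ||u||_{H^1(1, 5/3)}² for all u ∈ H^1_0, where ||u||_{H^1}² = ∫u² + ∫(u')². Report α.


α = 9*π^2/(4 + 9*π^2)

Coercivity of a(·,·) on H^1_0(1, 5/3) means a(u, u) ≥ α ||u||_{H^1}² for every u ∈ H^1_0.
The interval has length L = 2/3, and Poincaré/coercivity depend only on L. Here a(u, u) = ∫(u')² + (0)·∫u².
Here c = 0, so a(u,u) = ∫(u')² alone. The condition a(u,u) ≥ α||u||_{H^1}² reads (1−α)∫(u')² ≥ (α−c)∫u². Any admissible α is ≤ 1 (rapidly oscillating u have ∫u²/∫(u')² → 0), and α = 1 would force 0 ≥ (1−c)∫u², impossible since c < 1; so 1−α > 0. By the sharp Poincaré inequality on H^1_0 of an interval of length L, ∫(u')² ≥ (π/L)²∫u² with equality for the first sine mode sin(π(x−x₀)/L) (x₀ the left endpoint), so the inequality holds for all u iff (1−α)(π/L)² ≥ α − c, i.e. α ≤ ((π/L)² + c)/((π/L)² + 1) = (1 + c(L/π)²)/(1 + (L/π)²). (Direct route, valid since c ≤ 0: Poincaré gives c∫u² ≥ c(L/π)²∫(u')², so a(u,u) ≥ (1 + c(L/π)²)∫(u')², while ||u||_{H^1}² ≤ (1 + (L/π)²)∫(u')²; dividing yields the same α.) With (π/L)² = 9*π^2/4 and c = 0, the largest admissible constant is α = ((π/L)² + c)/((π/L)² + 1).
Simplifying, α = 9*π^2/(4 + 9*π^2).


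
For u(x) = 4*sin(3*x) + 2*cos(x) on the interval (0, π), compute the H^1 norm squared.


||u||_{H^1(0,π)}^2 = 84*π

u'(x) = -2*sin(x) + 12*cos(3*x).
Expand u² and (u')² and integrate term by term on (0, π), using: for integers n ≥ 1, ∫_0^π sin²(nx) dx = ∫_0^π cos²(nx) dx = π/2; for n ≠ n', ∫_0^π sin(nx)sin(n'x) dx = ∫_0^π cos(nx)cos(n'x) dx = 0; and by product-to-sum, ∫_0^π sin(nx)cos(n'x) dx = ½∫_0^π [sin((n+n')x) + sin((n−n')x)] dx, which is 0 when n+n' is even and 2n/(n²−n'²) when n+n' is odd (it need not vanish on (0, π)).
  u² squared terms: (2)²·∫cos(x)² dx = 4·π/2 = 2*π;  (4)²·∫sin(3x)² dx = 16·π/2 = 8*π.
  u² cross terms: 2·(2)·(4)·∫cos(x)·sin(3x) dx = 16·(0) = 0.
  So ∫_0^π u² dx = 2*π + 8*π + 0 = 10*π.
  (u')² squared terms: (-2)²·∫sin(x)² dx = 4·π/2 = 2*π;  (12)²·∫cos(3x)² dx = 144·π/2 = 72*π.
  (u')² cross terms: 2·(-2)·(12)·∫sin(x)·cos(3x) dx = -48·(0) = 0.
  So ∫_0^π (u')² dx = 2*π + 72*π + 0 = 74*π.
||u||_{H^1}^2 = (10*π) + (74*π) = 84*π.


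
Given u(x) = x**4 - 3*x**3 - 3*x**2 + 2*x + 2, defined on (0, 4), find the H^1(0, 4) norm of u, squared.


||u||_{H^1}^2 = 1073888/315

The H^1 norm (squared) on an interval (0, L) is
  ||u||_{H^1}^2 = ∫_0^L u(x)^2 dx + ∫_0^L u'(x)^2 dx.
Compute u'(x) = 4*x**3 - 9*x**2 - 6*x + 2.
Then u(x)^2 = x**8 - 6*x**7 + 3*x**6 + 22*x**5 + x**4 - 24*x**3 - 8*x**2 + 8*x + 4 and u'(x)^2 = 16*x**6 - 72*x**5 + 33*x**4 + 124*x**3 - 24*x + 4.
Integrate each monomial from 0 to 4 using ∫_0^4 c·x^n dx = c·4^(n+1)/(n+1):
  ∫_0^4 u(x)^2 dx = ∫_0^4 (x^8 - 6*x^7 + 3*x^6 + 22*x^5 + x^4 - 24*x^3 - 8*x^2 + 8*x + 4) dx. Term by term:
    ∫_0^4 x^8 dx = 262144/9;  ∫_0^4 -6*x^7 dx = -49152;  ∫_0^4 3*x^6 dx = 49152/7;
    ∫_0^4 22*x^5 dx = 45056/3;  ∫_0^4 x^4 dx = 1024/5;  ∫_0^4 -24*x^3 dx = -1536;
    ∫_0^4 -8*x^2 dx = -512/3;  ∫_0^4 8*x dx = 64;  ∫_0^4 4 dx = 16.
  Sum: 262144/9 − 49152 + 49152/7 + 45056/3 + 1024/5 − 1536 − 512/3 + 64 + 16 = 186992/315.
  ∫_0^4 u'(x)^2 dx = ∫_0^4 (16*x^6 - 72*x^5 + 33*x^4 + 124*x^3 - 24*x + 4) dx. Term by term:
    ∫_0^4 16*x^6 dx = 262144/7;  ∫_0^4 -72*x^5 dx = -49152;  ∫_0^4 33*x^4 dx = 33792/5;
    ∫_0^4 124*x^3 dx = 7936;  ∫_0^4 -24*x dx = -192;  ∫_0^4 4 dx = 16.
  Sum: 262144/7 − 49152 + 33792/5 + 7936 − 192 + 16 = 98544/35.
Adding: ||u||_{H^1}^2 = 186992/315 + 98544/35 = 1073888/315.


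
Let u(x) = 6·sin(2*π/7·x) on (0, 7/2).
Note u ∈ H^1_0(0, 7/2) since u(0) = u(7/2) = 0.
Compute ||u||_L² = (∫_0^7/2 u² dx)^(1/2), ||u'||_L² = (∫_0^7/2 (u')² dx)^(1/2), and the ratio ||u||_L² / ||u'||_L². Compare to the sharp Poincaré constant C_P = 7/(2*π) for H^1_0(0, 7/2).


||u||_L² / ||u'||_L² = 7/(2*π) = C_P.

u(x) = 6·sin(2*π/7·x), so u'(x) = 12*π*cos(2*π*x/7)/7.
Writing u(x) = A·sin(kπx/L) with A = 6 and k = 1, use ∫_0^L sin²(kπx/L) dx = L/2 and ∫_0^L cos²(kπx/L) dx = L/2.
u² = 36·sin²(2*π/7·x) and (u')² = 144*π^2/49·cos²(2*π/7·x), and each of sin², cos² integrates to L/2 = 7/4 over (0, 7/2).
∫_0^7/2 u² dx = 63, so ||u||_L² = 3*sqrt(7).
∫_0^7/2 (u')² dx = 36*π^2/7, so ||u'||_L² = 6*sqrt(7)*π/7.
Ratio ||u||_L² / ||u'||_L² = 7/(2*π).
Sharp Poincaré constant on H^1_0(0, 7/2) is C_P = L/π = 7/(2*π), achieved by sin(2*π/7·x).
This is the k = 1 eigenfunction (up to amplitude), so the ratio equals the sharp Poincaré constant exactly.


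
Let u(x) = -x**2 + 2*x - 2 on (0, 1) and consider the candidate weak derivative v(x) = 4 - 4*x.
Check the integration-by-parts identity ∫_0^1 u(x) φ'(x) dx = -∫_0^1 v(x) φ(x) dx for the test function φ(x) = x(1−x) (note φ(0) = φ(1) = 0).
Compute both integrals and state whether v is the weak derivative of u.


LHS = -1/6, RHS = -1/3. No, v is not the weak derivative of u.

u(x) = -x**2 + 2*x - 2, classical derivative u'(x) = 2 - 2*x.
φ(x) = x(1−x), so φ'(x) = 1 - 2*x.
Note φ(0) = φ(1) = 0, so the boundary term u·φ vanishes.
LHS = ∫_0^1 u(x) φ'(x) dx = ∫_0^1 (2*x^3 - 5*x^2 + 6*x - 2) dx. Term by term:
  ∫_0^1 2*x^3 dx = 1/2;  ∫_0^1 -5*x^2 dx = -5/3;  ∫_0^1 6*x dx = 3;
  ∫_0^1 -2 dx = -2.
Sum: 1/2 − 5/3 + 3 − 2 = -1/6.
So LHS = -1/6.
∫_0^1 v(x) φ(x) dx = ∫_0^1 (4*x^3 - 8*x^2 + 4*x) dx. Term by term:
  ∫_0^1 4*x^3 dx = 1;  ∫_0^1 -8*x^2 dx = -8/3;  ∫_0^1 4*x dx = 2.
Sum: 1 − 8/3 + 2 = 1/3.
So RHS = -∫_0^1 v(x) φ(x) dx = -1/3.
LHS − RHS = 1/6 ≠ 0, so the identity fails.
(For a valid weak derivative the identity must hold for EVERY test function, in particular this one. The failure shows v is NOT the weak derivative of u.)
Correct weak derivative would be u'(x) = 2 - 2*x.


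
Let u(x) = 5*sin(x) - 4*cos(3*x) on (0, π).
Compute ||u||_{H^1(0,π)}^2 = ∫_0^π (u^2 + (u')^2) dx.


||u||_{H^1(0,π)}^2 = 105*π

u'(x) = 12*sin(3*x) + 5*cos(x).
Expand u² and (u')² and integrate term by term on (0, π), using: for integers n ≥ 1, ∫_0^π sin²(nx) dx = ∫_0^π cos²(nx) dx = π/2; for n ≠ n', ∫_0^π sin(nx)sin(n'x) dx = ∫_0^π cos(nx)cos(n'x) dx = 0; and by product-to-sum, ∫_0^π sin(nx)cos(n'x) dx = ½∫_0^π [sin((n+n')x) + sin((n−n')x)] dx, which is 0 when n+n' is even and 2n/(n²−n'²) when n+n' is odd (it need not vanish on (0, π)).
  u² squared terms: (-4)²·∫cos(3x)² dx = 16·π/2 = 8*π;  (5)²·∫sin(x)² dx = 25·π/2 = 25*π/2.
  u² cross terms: 2·(-4)·(5)·∫cos(3x)·sin(x) dx = -40·(0) = 0.
  So ∫_0^π u² dx = 8*π + 25*π/2 + 0 = 41*π/2.
  (u')² squared terms: (5)²·∫cos(x)² dx = 25·π/2 = 25*π/2;  (12)²·∫sin(3x)² dx = 144·π/2 = 72*π.
  (u')² cross terms: 2·(5)·(12)·∫cos(x)·sin(3x) dx = 120·(0) = 0.
  So ∫_0^π (u')² dx = 25*π/2 + 72*π + 0 = 169*π/2.
||u||_{H^1}^2 = (41*π/2) + (169*π/2) = 105*π.


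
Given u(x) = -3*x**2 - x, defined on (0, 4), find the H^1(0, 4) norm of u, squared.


||u||_{H^1}^2 = 46748/15

The H^1 norm (squared) on an interval (0, L) is
  ||u||_{H^1}^2 = ∫_0^L u(x)^2 dx + ∫_0^L u'(x)^2 dx.
Compute u'(x) = -6*x - 1.
Then u(x)^2 = 9*x**4 + 6*x**3 + x**2 and u'(x)^2 = 36*x**2 + 12*x + 1.
Integrate each monomial from 0 to 4 using ∫_0^4 c·x^n dx = c·4^(n+1)/(n+1):
  ∫_0^4 u(x)^2 dx = ∫_0^4 (9*x^4 + 6*x^3 + x^2) dx. Term by term:
    ∫_0^4 9*x^4 dx = 9216/5;  ∫_0^4 6*x^3 dx = 384;  ∫_0^4 x^2 dx = 64/3.
  Sum: 9216/5 + 384 + 64/3 = 33728/15.
  ∫_0^4 u'(x)^2 dx = ∫_0^4 (36*x^2 + 12*x + 1) dx. Term by term:
    ∫_0^4 36*x^2 dx = 768;  ∫_0^4 12*x dx = 96;  ∫_0^4 1 dx = 4.
  Sum: 768 + 96 + 4 = 868.
Adding: ||u||_{H^1}^2 = 33728/15 + 868 = 46748/15.


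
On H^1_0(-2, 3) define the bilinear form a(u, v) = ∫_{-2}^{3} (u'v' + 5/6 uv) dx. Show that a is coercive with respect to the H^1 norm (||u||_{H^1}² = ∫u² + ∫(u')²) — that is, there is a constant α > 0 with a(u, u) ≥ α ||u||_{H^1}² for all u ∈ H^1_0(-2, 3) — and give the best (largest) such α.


α = (π^2 + 125/6)/(π^2 + 25)

Coercivity of a(·,·) on H^1_0(-2, 3) means a(u, u) ≥ α ||u||_{H^1}² for every u ∈ H^1_0.
The interval has length L = 5, and Poincaré/coercivity depend only on L. Here a(u, u) = ∫(u')² + (5/6)·∫u².
Here 0 < c = 5/6 < 1. The condition a(u,u) ≥ α||u||_{H^1}² reads (1−α)∫(u')² ≥ (α−c)∫u². Any admissible α is ≤ 1 (rapidly oscillating u have ∫u²/∫(u')² → 0), and α = 1 would force 0 ≥ (1−c)∫u², impossible since c < 1; so 1−α > 0. By the sharp Poincaré inequality on H^1_0 of an interval of length L, ∫(u')² ≥ (π/L)²∫u² with equality for the first sine mode sin(π(x−x₀)/L) (x₀ the left endpoint), so the inequality holds for all u iff (1−α)(π/L)² ≥ α − c, i.e. α ≤ ((π/L)² + c)/((π/L)² + 1) = (1 + c(L/π)²)/(1 + (L/π)²). With (π/L)² = π^2/25 and c = 5/6, the largest admissible constant is α = ((π/L)² + c)/((π/L)² + 1).
Simplifying, α = (π^2 + 125/6)/(π^2 + 25).


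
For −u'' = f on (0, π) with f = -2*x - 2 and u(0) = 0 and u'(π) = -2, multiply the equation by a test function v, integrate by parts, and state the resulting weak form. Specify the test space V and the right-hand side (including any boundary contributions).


V = {v ∈ H^1(0, π) : v(0) = 0} (test functions vanish at x = 0 where u is specified); weak form: ∫_0^π u'v' dx = ∫_0^π (-2*x - 2) v dx − 2·v(π) for all v ∈ V.

Multiply both sides by a test function v and integrate from 0 to π:
  ∫_0^π −u''(x) v(x) dx = ∫_0^π f(x) v(x) dx.
Integrate the LHS by parts once:
  ∫_0^π −u'' v dx = −[u'(x) v(x)]_0^π + ∫_0^π u'(x) v'(x) dx.
Thus ∫_0^π u'(x) v'(x) dx = ∫_0^π f(x) v(x) dx + [u'(x) v(x)]_0^π.
Choose V so that boundary terms are either known or forced to vanish.
Mixed BC: u(0) = 0 (Dirichlet) and u'(π) = -2 (Neumann). Define V = {v ∈ H^1(0, π) : v(0) = 0}. Then [u' v]_0^π = u'(π)·v(π) − u'(0)·0 = − 2·v(π).
Weak formulation: find u (satisfying any essential BC) such that ∫_0^π u'(x) v'(x) dx = ∫_0^π f v dx − 2·v(π) for all v ∈ V (Dirichlet at 0 absorbed into V; Neumann datum at x = π contributes the boundary term).
Substituting f(x) = -2*x - 2, the right-hand side is ∫_0^π (-2*x - 2) v dx − 2·v(π).


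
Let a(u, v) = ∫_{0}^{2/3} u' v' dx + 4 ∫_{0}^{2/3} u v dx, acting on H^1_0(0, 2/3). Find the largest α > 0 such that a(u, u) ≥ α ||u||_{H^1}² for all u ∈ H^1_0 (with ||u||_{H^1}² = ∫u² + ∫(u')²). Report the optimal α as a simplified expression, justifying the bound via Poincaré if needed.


α = 1

Coercivity of a(·,·) on H^1_0(0, 2/3) means a(u, u) ≥ α ||u||_{H^1}² for every u ∈ H^1_0.
The interval has length L = 2/3, and Poincaré/coercivity depend only on L. Here a(u, u) = ∫(u')² + (4)·∫u².
Here c = 4 ≥ 1, so a(u,u) = ∫(u')² + c∫u² ≥ ∫(u')² + ∫u² = ||u||_{H^1}², i.e. α = 1 works. No larger α is possible: a(u,u) ≥ α||u||_{H^1}² means (1−α)∫(u')² ≥ (α−c)∫u², and for the modes u_n = sin(nπ(x−x₀)/L) (x₀ the left endpoint) one has ∫u_n²/∫(u_n')² = (L/(nπ))² → 0, so a(u_n,u_n)/||u_n||_{H^1}² → 1. Hence the optimal constant is α = 1.
Therefore α = 1.


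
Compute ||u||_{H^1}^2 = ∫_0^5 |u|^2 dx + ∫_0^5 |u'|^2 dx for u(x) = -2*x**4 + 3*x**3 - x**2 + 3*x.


||u||_{H^1}^2 = 7116680/9

The H^1 norm (squared) on an interval (0, L) is
  ||u||_{H^1}^2 = ∫_0^L u(x)^2 dx + ∫_0^L u'(x)^2 dx.
Compute u'(x) = -8*x**3 + 9*x**2 - 2*x + 3.
Then u(x)^2 = 4*x**8 - 12*x**7 + 13*x**6 - 18*x**5 + 19*x**4 - 6*x**3 + 9*x**2 and u'(x)^2 = 64*x**6 - 144*x**5 + 113*x**4 - 84*x**3 + 58*x**2 - 12*x + 9.
Integrate each monomial from 0 to 5 using ∫_0^5 c·x^n dx = c·5^(n+1)/(n+1):
  ∫_0^5 u(x)^2 dx = ∫_0^5 (4*x^8 - 12*x^7 + 13*x^6 - 18*x^5 + 19*x^4 - 6*x^3 + 9*x^2) dx. Term by term:
    ∫_0^5 4*x^8 dx = 7812500/9;  ∫_0^5 -12*x^7 dx = -1171875/2;  ∫_0^5 13*x^6 dx = 1015625/7;
    ∫_0^5 -18*x^5 dx = -46875;  ∫_0^5 19*x^4 dx = 11875;  ∫_0^5 -6*x^3 dx = -1875/2;
    ∫_0^5 9*x^2 dx = 375.
  Sum: 7812500/9 − 1171875/2 + 1015625/7 − 46875 + 11875 − 1875/2 + 375 = 24673625/63.
  ∫_0^5 u'(x)^2 dx = ∫_0^5 (64*x^6 - 144*x^5 + 113*x^4 - 84*x^3 + 58*x^2 - 12*x + 9) dx. Term by term:
    ∫_0^5 64*x^6 dx = 5000000/7;  ∫_0^5 -144*x^5 dx = -375000;  ∫_0^5 113*x^4 dx = 70625;
    ∫_0^5 -84*x^3 dx = -13125;  ∫_0^5 58*x^2 dx = 7250/3;  ∫_0^5 -12*x dx = -150;
    ∫_0^5 9 dx = 45.
  Sum: 5000000/7 − 375000 + 70625 − 13125 + 7250/3 − 150 + 45 = 8381045/21.
Adding: ||u||_{H^1}^2 = 24673625/63 + 8381045/21 = 7116680/9.


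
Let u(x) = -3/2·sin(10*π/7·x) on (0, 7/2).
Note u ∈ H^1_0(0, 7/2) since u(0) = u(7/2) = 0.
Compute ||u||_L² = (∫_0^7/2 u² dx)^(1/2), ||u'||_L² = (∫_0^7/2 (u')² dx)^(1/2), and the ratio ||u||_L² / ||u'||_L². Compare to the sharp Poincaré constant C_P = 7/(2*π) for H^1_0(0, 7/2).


||u||_L² / ||u'||_L² = 7/(10*π) < C_P = 7/(2*π).

u(x) = -3/2·sin(10*π/7·x), so u'(x) = -15*π*cos(10*π*x/7)/7.
Writing u(x) = A·sin(kπx/L) with A = -3/2 and k = 5, use ∫_0^L sin²(kπx/L) dx = L/2 and ∫_0^L cos²(kπx/L) dx = L/2.
u² = 9/4·sin²(10*π/7·x) and (u')² = 225*π^2/49·cos²(10*π/7·x), and each of sin², cos² integrates to L/2 = 7/4 over (0, 7/2).
∫_0^7/2 u² dx = 63/16, so ||u||_L² = 3*sqrt(7)/4.
∫_0^7/2 (u')² dx = 225*π^2/28, so ||u'||_L² = 15*sqrt(7)*π/14.
Ratio ||u||_L² / ||u'||_L² = 7/(10*π).
Sharp Poincaré constant on H^1_0(0, 7/2) is C_P = L/π = 7/(2*π), achieved by sin(2*π/7·x).
This is the k = 5 harmonic; the ratio L/(kπ) is strictly less than C_P = L/π, consistent with the sharp inequality ||u||_L² ≤ C_P ||u'||_L².


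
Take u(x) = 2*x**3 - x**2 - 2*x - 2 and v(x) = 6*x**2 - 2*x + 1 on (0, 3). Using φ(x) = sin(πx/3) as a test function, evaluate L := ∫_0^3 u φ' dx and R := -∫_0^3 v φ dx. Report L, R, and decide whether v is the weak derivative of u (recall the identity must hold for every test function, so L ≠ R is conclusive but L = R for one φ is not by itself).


LHS = -132/π + 648/π^3, RHS = -150/π + 648/π^3. No, v is not the weak derivative of u.

u(x) = 2*x**3 - x**2 - 2*x - 2, classical derivative u'(x) = 6*x**2 - 2*x - 2.
φ(x) = sin(πx/3), so φ'(x) = π*cos(π*x/3)/3.
Note φ(0) = φ(3) = 0, so the boundary term u·φ vanishes.
LHS = ∫_0^3 u(x) φ'(x) dx = ∫_0^3 (2*π*x^3*cos(π*x/3)/3 - π*x^2*cos(π*x/3)/3 - 2*π*x*cos(π*x/3)/3 - 2*π*cos(π*x/3)/3) dx. Term by term:
  ∫_0^3 -2*π*cos(π*x/3)/3 dx = 0;  ∫_0^3 -2*π*x*cos(π*x/3)/3 dx = 12/π;  ∫_0^3 -π*x^2*cos(π*x/3)/3 dx = 18/π;
  ∫_0^3 2*π*x^3*cos(π*x/3)/3 dx = -162/π + 648/π^3.
Sum: 0 + 12/π + 18/π + -162/π + 648/π^3 = -132/π + 648/π^3.
So LHS = -132/π + 648/π^3.
∫_0^3 v(x) φ(x) dx = ∫_0^3 (6*x^2*sin(π*x/3) - 2*x*sin(π*x/3) + sin(π*x/3)) dx. Term by term:
  ∫_0^3 -2*x*sin(π*x/3) dx = -18/π;  ∫_0^3 6*x^2*sin(π*x/3) dx = -648/π^3 + 162/π;  ∫_0^3 sin(π*x/3) dx = 6/π.
Sum: -18/π + -648/π^3 + 162/π + 6/π = -648/π^3 + 150/π.
So RHS = -∫_0^3 v(x) φ(x) dx = -150/π + 648/π^3.
LHS − RHS = 18/π ≠ 0, so the identity fails.
(For a valid weak derivative the identity must hold for EVERY test function, in particular this one. The failure shows v is NOT the weak derivative of u.)
Correct weak derivative would be u'(x) = 6*x**2 - 2*x - 2.


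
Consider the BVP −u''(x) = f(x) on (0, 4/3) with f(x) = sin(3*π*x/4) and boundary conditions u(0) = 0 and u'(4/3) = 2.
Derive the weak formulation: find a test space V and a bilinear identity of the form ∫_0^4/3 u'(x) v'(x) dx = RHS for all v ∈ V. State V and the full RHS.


V = {v ∈ H^1(0, 4/3) : v(0) = 0} (test functions vanish at x = 0 where u is specified); weak form: ∫_0^4/3 u'v' dx = ∫_0^4/3 (sin(3*π*x/4)) v dx + 2·v(4/3) for all v ∈ V.

Multiply both sides by a test function v and integrate from 0 to 4/3:
  ∫_0^4/3 −u''(x) v(x) dx = ∫_0^4/3 f(x) v(x) dx.
Integrate the LHS by parts once:
  ∫_0^4/3 −u'' v dx = −[u'(x) v(x)]_0^4/3 + ∫_0^4/3 u'(x) v'(x) dx.
Thus ∫_0^4/3 u'(x) v'(x) dx = ∫_0^4/3 f(x) v(x) dx + [u'(x) v(x)]_0^4/3.
Choose V so that boundary terms are either known or forced to vanish.
Mixed BC: u(0) = 0 (Dirichlet) and u'(4/3) = 2 (Neumann). Define V = {v ∈ H^1(0, 4/3) : v(0) = 0}. Then [u' v]_0^4/3 = u'(4/3)·v(4/3) − u'(0)·0 = 2·v(4/3).
Weak formulation: find u (satisfying any essential BC) such that ∫_0^4/3 u'(x) v'(x) dx = ∫_0^4/3 f v dx + 2·v(4/3) for all v ∈ V (Dirichlet at 0 absorbed into V; Neumann datum at x = 4/3 contributes the boundary term).
Substituting f(x) = sin(3*π*x/4), the right-hand side is ∫_0^4/3 (sin(3*π*x/4)) v dx + 2·v(4/3).


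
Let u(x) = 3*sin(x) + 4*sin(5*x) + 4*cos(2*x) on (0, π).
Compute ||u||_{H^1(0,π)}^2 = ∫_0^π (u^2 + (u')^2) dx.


||u||_{H^1(0,π)}^2 = -80/21 + 257*π

u'(x) = -8*sin(2*x) + 3*cos(x) + 20*cos(5*x).
Expand u² and (u')² and integrate term by term on (0, π), using: for integers n ≥ 1, ∫_0^π sin²(nx) dx = ∫_0^π cos²(nx) dx = π/2; for n ≠ n', ∫_0^π sin(nx)sin(n'x) dx = ∫_0^π cos(nx)cos(n'x) dx = 0; and by product-to-sum, ∫_0^π sin(nx)cos(n'x) dx = ½∫_0^π [sin((n+n')x) + sin((n−n')x)] dx, which is 0 when n+n' is even and 2n/(n²−n'²) when n+n' is odd (it need not vanish on (0, π)).
  u² squared terms: (3)²·∫sin(x)² dx = 9·π/2 = 9*π/2;  (4)²·∫cos(2x)² dx = 16·π/2 = 8*π;  (4)²·∫sin(5x)² dx = 16·π/2 = 8*π.
  u² cross terms: 2·(3)·(4)·∫sin(x)·cos(2x) dx = 24·(-2/3) = -16;  2·(3)·(4)·∫sin(x)·sin(5x) dx = 24·(0) = 0;  2·(4)·(4)·∫cos(2x)·sin(5x) dx = 32·(10/21) = 320/21.
  So ∫_0^π u² dx = 9*π/2 + 8*π + 8*π − 16 + 0 + 320/21 = -16/21 + 41*π/2.
  (u')² squared terms: (-8)²·∫sin(2x)² dx = 64·π/2 = 32*π;  (3)²·∫cos(x)² dx = 9·π/2 = 9*π/2;  (20)²·∫cos(5x)² dx = 400·π/2 = 200*π.
  (u')² cross terms: 2·(-8)·(3)·∫sin(2x)·cos(x) dx = -48·(4/3) = -64;  2·(-8)·(20)·∫sin(2x)·cos(5x) dx = -320·(-4/21) = 1280/21;  2·(3)·(20)·∫cos(x)·cos(5x) dx = 120·(0) = 0.
  So ∫_0^π (u')² dx = 32*π + 9*π/2 + 200*π − 64 + 1280/21 + 0 = -64/21 + 473*π/2.
||u||_{H^1}^2 = (-16/21 + 41*π/2) + (-64/21 + 473*π/2) = -80/21 + 257*π.


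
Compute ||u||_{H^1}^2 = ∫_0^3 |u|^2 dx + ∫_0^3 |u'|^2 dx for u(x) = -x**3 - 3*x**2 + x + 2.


||u||_{H^1}^2 = 174687/70

The H^1 norm (squared) on an interval (0, L) is
  ||u||_{H^1}^2 = ∫_0^L u(x)^2 dx + ∫_0^L u'(x)^2 dx.
Compute u'(x) = -3*x**2 - 6*x + 1.
Then u(x)^2 = x**6 + 6*x**5 + 7*x**4 - 10*x**3 - 11*x**2 + 4*x + 4 and u'(x)^2 = 9*x**4 + 36*x**3 + 30*x**2 - 12*x + 1.
Integrate each monomial from 0 to 3 using ∫_0^3 c·x^n dx = c·3^(n+1)/(n+1):
  ∫_0^3 u(x)^2 dx = ∫_0^3 (x^6 + 6*x^5 + 7*x^4 - 10*x^3 - 11*x^2 + 4*x + 4) dx. Term by term:
    ∫_0^3 x^6 dx = 2187/7;  ∫_0^3 6*x^5 dx = 729;  ∫_0^3 7*x^4 dx = 1701/5;
    ∫_0^3 -10*x^3 dx = -405/2;  ∫_0^3 -11*x^2 dx = -99;  ∫_0^3 4*x dx = 18;
    ∫_0^3 4 dx = 12.
  Sum: 2187/7 + 729 + 1701/5 − 405/2 − 99 + 18 + 12 = 77709/70.
  ∫_0^3 u'(x)^2 dx = ∫_0^3 (9*x^4 + 36*x^3 + 30*x^2 - 12*x + 1) dx. Term by term:
    ∫_0^3 9*x^4 dx = 2187/5;  ∫_0^3 36*x^3 dx = 729;  ∫_0^3 30*x^2 dx = 270;
    ∫_0^3 -12*x dx = -54;  ∫_0^3 1 dx = 3.
  Sum: 2187/5 + 729 + 270 − 54 + 3 = 6927/5.
Adding: ||u||_{H^1}^2 = 77709/70 + 6927/5 = 174687/70.


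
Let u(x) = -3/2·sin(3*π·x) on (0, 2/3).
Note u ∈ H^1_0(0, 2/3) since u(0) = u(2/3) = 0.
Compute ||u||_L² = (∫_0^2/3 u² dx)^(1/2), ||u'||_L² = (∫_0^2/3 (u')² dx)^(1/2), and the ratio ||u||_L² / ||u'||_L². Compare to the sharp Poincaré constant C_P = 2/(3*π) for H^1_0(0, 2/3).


||u||_L² / ||u'||_L² = 1/(3*π) < C_P = 2/(3*π).

u(x) = -3/2·sin(3*π·x), so u'(x) = -9*π*cos(3*π*x)/2.
Writing u(x) = A·sin(kπx/L) with A = -3/2 and k = 2, use ∫_0^L sin²(kπx/L) dx = L/2 and ∫_0^L cos²(kπx/L) dx = L/2.
u² = 9/4·sin²(3*π·x) and (u')² = 81*π^2/4·cos²(3*π·x), and each of sin², cos² integrates to L/2 = 1/3 over (0, 2/3).
∫_0^2/3 u² dx = 3/4, so ||u||_L² = sqrt(3)/2.
∫_0^2/3 (u')² dx = 27*π^2/4, so ||u'||_L² = 3*sqrt(3)*π/2.
Ratio ||u||_L² / ||u'||_L² = 1/(3*π).
Sharp Poincaré constant on H^1_0(0, 2/3) is C_P = L/π = 2/(3*π), achieved by sin(3*π/2·x).
This is the k = 2 harmonic; the ratio L/(kπ) is strictly less than C_P = L/π, consistent with the sharp inequality ||u||_L² ≤ C_P ||u'||_L².


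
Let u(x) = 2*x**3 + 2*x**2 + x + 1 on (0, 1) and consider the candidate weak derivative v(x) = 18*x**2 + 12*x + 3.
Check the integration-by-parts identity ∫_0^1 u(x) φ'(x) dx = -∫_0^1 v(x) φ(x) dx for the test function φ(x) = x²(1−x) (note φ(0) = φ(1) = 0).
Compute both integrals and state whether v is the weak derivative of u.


LHS = -29/60, RHS = -29/20. No, v is not the weak derivative of u.

u(x) = 2*x**3 + 2*x**2 + x + 1, classical derivative u'(x) = 6*x**2 + 4*x + 1.
φ(x) = x²(1−x), so φ'(x) = x*(2 - 3*x).
Note φ(0) = φ(1) = 0, so the boundary term u·φ vanishes.
LHS = ∫_0^1 u(x) φ'(x) dx = ∫_0^1 (-6*x^5 - 2*x^4 + x^3 - x^2 + 2*x) dx. Term by term:
  ∫_0^1 -6*x^5 dx = -1;  ∫_0^1 -2*x^4 dx = -2/5;  ∫_0^1 x^3 dx = 1/4;
  ∫_0^1 -x^2 dx = -1/3;  ∫_0^1 2*x dx = 1.
Sum: -1 − 2/5 + 1/4 − 1/3 + 1 = -29/60.
So LHS = -29/60.
∫_0^1 v(x) φ(x) dx = ∫_0^1 (-18*x^5 + 6*x^4 + 9*x^3 + 3*x^2) dx. Term by term:
  ∫_0^1 -18*x^5 dx = -3;  ∫_0^1 6*x^4 dx = 6/5;  ∫_0^1 9*x^3 dx = 9/4;
  ∫_0^1 3*x^2 dx = 1.
Sum: -3 + 6/5 + 9/4 + 1 = 29/20.
So RHS = -∫_0^1 v(x) φ(x) dx = -29/20.
LHS − RHS = 29/30 ≠ 0, so the identity fails.
(For a valid weak derivative the identity must hold for EVERY test function, in particular this one. The failure shows v is NOT the weak derivative of u.)
Correct weak derivative would be u'(x) = 6*x**2 + 4*x + 1.


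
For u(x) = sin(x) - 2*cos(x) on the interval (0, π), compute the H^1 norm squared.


||u||_{H^1(0,π)}^2 = 5*π

u'(x) = 2*sin(x) + cos(x).
Expand u² and (u')² and integrate term by term on (0, π), using: for integers n ≥ 1, ∫_0^π sin²(nx) dx = ∫_0^π cos²(nx) dx = π/2; for n ≠ n', ∫_0^π sin(nx)sin(n'x) dx = ∫_0^π cos(nx)cos(n'x) dx = 0; and by product-to-sum, ∫_0^π sin(nx)cos(n'x) dx = ½∫_0^π [sin((n+n')x) + sin((n−n')x)] dx, which is 0 when n+n' is even and 2n/(n²−n'²) when n+n' is odd (it need not vanish on (0, π)).
  u² squared terms: (-2)²·∫cos(x)² dx = 4·π/2 = 2*π;  (1)²·∫sin(x)² dx = 1·π/2 = π/2.
  u² cross terms: 2·(-2)·(1)·∫cos(x)·sin(x) dx = -4·(0) = 0.
  So ∫_0^π u² dx = 2*π + π/2 + 0 = 5*π/2.
  (u')² squared terms: (2)²·∫sin(x)² dx = 4·π/2 = 2*π;  (1)²·∫cos(x)² dx = 1·π/2 = π/2.
  (u')² cross terms: 2·(2)·(1)·∫sin(x)·cos(x) dx = 4·(0) = 0.
  So ∫_0^π (u')² dx = 2*π + π/2 + 0 = 5*π/2.
||u||_{H^1}^2 = (5*π/2) + (5*π/2) = 5*π.


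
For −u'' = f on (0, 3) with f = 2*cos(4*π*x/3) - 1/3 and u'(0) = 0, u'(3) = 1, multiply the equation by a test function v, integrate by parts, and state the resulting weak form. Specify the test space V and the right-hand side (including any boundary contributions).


V = H^1(0, 3) (v unrestricted at boundary; u is determined up to an additive constant); weak form: ∫_0^3 u'v' dx = ∫_0^3 (2*cos(4*π*x/3) - 1/3) v dx + v(3) for all v ∈ V.

Multiply both sides by a test function v and integrate from 0 to 3:
  ∫_0^3 −u''(x) v(x) dx = ∫_0^3 f(x) v(x) dx.
Integrate the LHS by parts once:
  ∫_0^3 −u'' v dx = −[u'(x) v(x)]_0^3 + ∫_0^3 u'(x) v'(x) dx.
Thus ∫_0^3 u'(x) v'(x) dx = ∫_0^3 f(x) v(x) dx + [u'(x) v(x)]_0^3.
Choose V so that boundary terms are either known or forced to vanish.
u has inhomogeneous Neumann u'(0) = 0, u'(3) = 1. [u' v]_0^3 = (1)·v(3) − (0)·v(0) = v(3). Take V = H^1(0, 3); boundary term becomes part of RHS.
Weak formulation: find u (satisfying any essential BC) such that ∫_0^3 u'(x) v'(x) dx = ∫_0^3 f v dx + v(3) for all v ∈ V (Neumann data are natural BCs: they enter the RHS as boundary terms).
Substituting f(x) = 2*cos(4*π*x/3) - 1/3, the right-hand side is ∫_0^3 (2*cos(4*π*x/3) - 1/3) v dx + v(3).
Compatibility check (pure Neumann): taking v ≡ 1 ∈ V gives 0 = ∫_0^3 f dx + (1) − (0), i.e. ∫_0^3 f dx must equal u'(0) − u'(3) = -1. Indeed ∫_0^3 (2*cos(4*π*x/3) - 1/3) dx = -1, so the data are compatible. The solution is then unique only up to an additive constant (fix it e.g. by requiring ∫_0^3 u dx = 0).


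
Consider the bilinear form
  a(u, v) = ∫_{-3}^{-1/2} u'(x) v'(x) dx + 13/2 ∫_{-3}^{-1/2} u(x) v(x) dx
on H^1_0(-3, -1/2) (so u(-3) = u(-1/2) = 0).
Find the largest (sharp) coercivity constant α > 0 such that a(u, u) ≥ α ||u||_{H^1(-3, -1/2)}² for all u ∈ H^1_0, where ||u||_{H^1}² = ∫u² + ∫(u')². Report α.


α = 1

Coercivity of a(·,·) on H^1_0(-3, -1/2) means a(u, u) ≥ α ||u||_{H^1}² for every u ∈ H^1_0.
The interval has length L = 5/2, and Poincaré/coercivity depend only on L. Here a(u, u) = ∫(u')² + (13/2)·∫u².
Here c = 13/2 ≥ 1, so a(u,u) = ∫(u')² + c∫u² ≥ ∫(u')² + ∫u² = ||u||_{H^1}², i.e. α = 1 works. No larger α is possible: a(u,u) ≥ α||u||_{H^1}² means (1−α)∫(u')² ≥ (α−c)∫u², and for the modes u_n = sin(nπ(x−x₀)/L) (x₀ the left endpoint) one has ∫u_n²/∫(u_n')² = (L/(nπ))² → 0, so a(u_n,u_n)/||u_n||_{H^1}² → 1. Hence the optimal constant is α = 1.
Therefore α = 1.


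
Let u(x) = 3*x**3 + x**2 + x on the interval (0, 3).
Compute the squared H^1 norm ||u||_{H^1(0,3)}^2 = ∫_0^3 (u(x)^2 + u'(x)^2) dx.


||u||_{H^1}^2 = 617061/70

The H^1 norm (squared) on an interval (0, L) is
  ||u||_{H^1}^2 = ∫_0^L u(x)^2 dx + ∫_0^L u'(x)^2 dx.
Compute u'(x) = 9*x**2 + 2*x + 1.
Then u(x)^2 = 9*x**6 + 6*x**5 + 7*x**4 + 2*x**3 + x**2 and u'(x)^2 = 81*x**4 + 36*x**3 + 22*x**2 + 4*x + 1.
Integrate each monomial from 0 to 3 using ∫_0^3 c·x^n dx = c·3^(n+1)/(n+1):
  ∫_0^3 u(x)^2 dx = ∫_0^3 (9*x^6 + 6*x^5 + 7*x^4 + 2*x^3 + x^2) dx. Term by term:
    ∫_0^3 9*x^6 dx = 19683/7;  ∫_0^3 6*x^5 dx = 729;  ∫_0^3 7*x^4 dx = 1701/5;
    ∫_0^3 2*x^3 dx = 81/2;  ∫_0^3 x^2 dx = 9.
  Sum: 19683/7 + 729 + 1701/5 + 81/2 + 9 = 275139/70.
  ∫_0^3 u'(x)^2 dx = ∫_0^3 (81*x^4 + 36*x^3 + 22*x^2 + 4*x + 1) dx. Term by term:
    ∫_0^3 81*x^4 dx = 19683/5;  ∫_0^3 36*x^3 dx = 729;  ∫_0^3 22*x^2 dx = 198;
    ∫_0^3 4*x dx = 18;  ∫_0^3 1 dx = 3.
  Sum: 19683/5 + 729 + 198 + 18 + 3 = 24423/5.
Adding: ||u||_{H^1}^2 = 275139/70 + 24423/5 = 617061/70.


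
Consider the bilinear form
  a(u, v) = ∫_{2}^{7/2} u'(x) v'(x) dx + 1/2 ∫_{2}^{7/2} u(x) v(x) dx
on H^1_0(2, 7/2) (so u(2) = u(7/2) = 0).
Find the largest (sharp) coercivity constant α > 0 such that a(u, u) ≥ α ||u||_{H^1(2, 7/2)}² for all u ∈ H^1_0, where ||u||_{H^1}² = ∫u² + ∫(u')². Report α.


α = (9 + 8*π^2)/(2*(9 + 4*π^2))

Coercivity of a(·,·) on H^1_0(2, 7/2) means a(u, u) ≥ α ||u||_{H^1}² for every u ∈ H^1_0.
The interval has length L = 3/2, and Poincaré/coercivity depend only on L. Here a(u, u) = ∫(u')² + (1/2)·∫u².
Here 0 < c = 1/2 < 1. The condition a(u,u) ≥ α||u||_{H^1}² reads (1−α)∫(u')² ≥ (α−c)∫u². Any admissible α is ≤ 1 (rapidly oscillating u have ∫u²/∫(u')² → 0), and α = 1 would force 0 ≥ (1−c)∫u², impossible since c < 1; so 1−α > 0. By the sharp Poincaré inequality on H^1_0 of an interval of length L, ∫(u')² ≥ (π/L)²∫u² with equality for the first sine mode sin(π(x−x₀)/L) (x₀ the left endpoint), so the inequality holds for all u iff (1−α)(π/L)² ≥ α − c, i.e. α ≤ ((π/L)² + c)/((π/L)² + 1) = (1 + c(L/π)²)/(1 + (L/π)²). With (π/L)² = 4*π^2/9 and c = 1/2, the largest admissible constant is α = ((π/L)² + c)/((π/L)² + 1).
Simplifying, α = (9 + 8*π^2)/(2*(9 + 4*π^2)).


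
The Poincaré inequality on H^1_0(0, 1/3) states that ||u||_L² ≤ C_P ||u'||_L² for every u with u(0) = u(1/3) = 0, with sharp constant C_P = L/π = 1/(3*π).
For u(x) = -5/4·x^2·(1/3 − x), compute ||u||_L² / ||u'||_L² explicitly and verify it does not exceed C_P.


||u||_L² / ||u'||_L² = sqrt(14)/42 < C_P = 1/(3*π).

u(x) = -5/4·x^2·(1/3 − x), so u'(x) = 5*x*(9*x - 2)/12.
u(x) = -5/4·x^2·(1/3 − x) vanishes at x = 0 and x = 1/3, so u ∈ H^1_0(0, 1/3). Differentiate via the product rule and integrate the resulting polynomials term by term.
  ∫_0^1/3 u² dx = ∫_0^1/3 (25*x^6/16 - 25*x^5/24 + 25*x^4/144) dx. Term by term:
    ∫_0^1/3 25*x^6/16 dx = 25/244944;  ∫_0^1/3 -25*x^5/24 dx = -25/104976;  ∫_0^1/3 25*x^4/144 dx = 5/34992.
  Sum: 25/244944 − 25/104976 + 5/34992 = 5/734832.
  ∫_0^1/3 (u')² dx = ∫_0^1/3 (225*x^4/16 - 25*x^3/4 + 25*x^2/36) dx. Term by term:
    ∫_0^1/3 225*x^4/16 dx = 5/432;  ∫_0^1/3 -25*x^3/4 dx = -25/1296;  ∫_0^1/3 25*x^2/36 dx = 25/2916.
  Sum: 5/432 − 25/1296 + 25/2916 = 5/5832.
∫_0^1/3 u² dx = 5/734832, so ||u||_L² = sqrt(35)/2268.
∫_0^1/3 (u')² dx = 5/5832, so ||u'||_L² = sqrt(10)/108.
Ratio ||u||_L² / ||u'||_L² = sqrt(14)/42.
Sharp Poincaré constant on H^1_0(0, 1/3) is C_P = L/π = 1/(3*π), achieved by sin(3*π·x).
A polynomial bump cannot attain the sharp Poincaré constant (only the first sine eigenfunction does), so the ratio is strictly less than C_P, consistent with ||u||_L² ≤ C_P ||u'||_L².


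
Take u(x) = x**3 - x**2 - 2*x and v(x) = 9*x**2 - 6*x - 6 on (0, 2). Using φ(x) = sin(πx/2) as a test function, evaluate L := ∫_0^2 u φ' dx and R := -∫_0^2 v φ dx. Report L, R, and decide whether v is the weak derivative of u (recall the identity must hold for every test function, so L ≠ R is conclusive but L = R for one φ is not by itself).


LHS = -8/π + 96/π^3, RHS = -24/π + 288/π^3. No, v is not the weak derivative of u.

u(x) = x**3 - x**2 - 2*x, classical derivative u'(x) = 3*x**2 - 2*x - 2.
φ(x) = sin(πx/2), so φ'(x) = π*cos(π*x/2)/2.
Note φ(0) = φ(2) = 0, so the boundary term u·φ vanishes.
LHS = ∫_0^2 u(x) φ'(x) dx = ∫_0^2 (π*x^3*cos(π*x/2)/2 - π*x^2*cos(π*x/2)/2 - π*x*cos(π*x/2)) dx. Term by term:
  ∫_0^2 π*x^3*cos(π*x/2)/2 dx = -24/π + 96/π^3;  ∫_0^2 -π*x*cos(π*x/2) dx = 8/π;  ∫_0^2 -π*x^2*cos(π*x/2)/2 dx = 8/π.
Sum: -24/π + 96/π^3 + 8/π + 8/π = -8/π + 96/π^3.
So LHS = -8/π + 96/π^3.
∫_0^2 v(x) φ(x) dx = ∫_0^2 (9*x^2*sin(π*x/2) - 6*x*sin(π*x/2) - 6*sin(π*x/2)) dx. Term by term:
  ∫_0^2 -6*sin(π*x/2) dx = -24/π;  ∫_0^2 -6*x*sin(π*x/2) dx = -24/π;  ∫_0^2 9*x^2*sin(π*x/2) dx = -288/π^3 + 72/π.
Sum: -24/π − 24/π + -288/π^3 + 72/π = -288/π^3 + 24/π.
So RHS = -∫_0^2 v(x) φ(x) dx = -24/π + 288/π^3.
LHS − RHS = -192/π^3 + 16/π ≠ 0, so the identity fails.
(For a valid weak derivative the identity must hold for EVERY test function, in particular this one. The failure shows v is NOT the weak derivative of u.)
Correct weak derivative would be u'(x) = 3*x**2 - 2*x - 2.


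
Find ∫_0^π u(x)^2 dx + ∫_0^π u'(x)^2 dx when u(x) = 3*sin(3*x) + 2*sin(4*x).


||u||_{H^1(0,π)}^2 = 79*π

u'(x) = 9*cos(3*x) + 8*cos(4*x).
Expand u² and (u')² and integrate term by term on (0, π), using: for integers n ≥ 1, ∫_0^π sin²(nx) dx = ∫_0^π cos²(nx) dx = π/2; for n ≠ n', ∫_0^π sin(nx)sin(n'x) dx = ∫_0^π cos(nx)cos(n'x) dx = 0; and by product-to-sum, ∫_0^π sin(nx)cos(n'x) dx = ½∫_0^π [sin((n+n')x) + sin((n−n')x)] dx, which is 0 when n+n' is even and 2n/(n²−n'²) when n+n' is odd (it need not vanish on (0, π)).
  u² squared terms: (2)²·∫sin(4x)² dx = 4·π/2 = 2*π;  (3)²·∫sin(3x)² dx = 9·π/2 = 9*π/2.
  u² cross terms: 2·(2)·(3)·∫sin(4x)·sin(3x) dx = 12·(0) = 0.
  So ∫_0^π u² dx = 2*π + 9*π/2 + 0 = 13*π/2.
  (u')² squared terms: (8)²·∫cos(4x)² dx = 64·π/2 = 32*π;  (9)²·∫cos(3x)² dx = 81·π/2 = 81*π/2.
  (u')² cross terms: 2·(8)·(9)·∫cos(4x)·cos(3x) dx = 144·(0) = 0.
  So ∫_0^π (u')² dx = 32*π + 81*π/2 + 0 = 145*π/2.
||u||_{H^1}^2 = (13*π/2) + (145*π/2) = 79*π.


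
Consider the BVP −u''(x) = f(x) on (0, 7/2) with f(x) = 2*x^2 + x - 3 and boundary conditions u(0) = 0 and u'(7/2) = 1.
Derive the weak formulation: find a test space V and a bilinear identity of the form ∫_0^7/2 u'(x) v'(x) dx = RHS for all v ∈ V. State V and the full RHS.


V = {v ∈ H^1(0, 7/2) : v(0) = 0} (test functions vanish at x = 0 where u is specified); weak form: ∫_0^7/2 u'v' dx = ∫_0^7/2 (2*x^2 + x - 3) v dx + v(7/2) for all v ∈ V.

Multiply both sides by a test function v and integrate from 0 to 7/2:
  ∫_0^7/2 −u''(x) v(x) dx = ∫_0^7/2 f(x) v(x) dx.
Integrate the LHS by parts once:
  ∫_0^7/2 −u'' v dx = −[u'(x) v(x)]_0^7/2 + ∫_0^7/2 u'(x) v'(x) dx.
Thus ∫_0^7/2 u'(x) v'(x) dx = ∫_0^7/2 f(x) v(x) dx + [u'(x) v(x)]_0^7/2.
Choose V so that boundary terms are either known or forced to vanish.
Mixed BC: u(0) = 0 (Dirichlet) and u'(7/2) = 1 (Neumann). Define V = {v ∈ H^1(0, 7/2) : v(0) = 0}. Then [u' v]_0^7/2 = u'(7/2)·v(7/2) − u'(0)·0 = v(7/2).
Weak formulation: find u (satisfying any essential BC) such that ∫_0^7/2 u'(x) v'(x) dx = ∫_0^7/2 f v dx + v(7/2) for all v ∈ V (Dirichlet at 0 absorbed into V; Neumann datum at x = 7/2 contributes the boundary term).
Substituting f(x) = 2*x^2 + x - 3, the right-hand side is ∫_0^7/2 (2*x^2 + x - 3) v dx + v(7/2).
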